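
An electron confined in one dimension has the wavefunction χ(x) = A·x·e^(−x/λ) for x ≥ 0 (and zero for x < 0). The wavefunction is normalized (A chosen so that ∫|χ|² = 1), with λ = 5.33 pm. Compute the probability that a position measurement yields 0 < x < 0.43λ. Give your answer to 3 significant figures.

P ≈ 0.0564

|χ|² is the probability density, so P = ∫_{0}^{0.43λ} |χ|² dx.
With A² fixed by ∫|χ|² = 1, i.e. A² = (λ^3/4)^(−1), substitute and integrate.
In terms of u = x/λ (A² and the length scale cancel between numerator and denominator), P = [∫_{0}^{0.43} u^2·e^(-2·u) du] / [∫_{0}^{∞} u^2·e^(-2·u) du].
Using ∫ u^2·e^(-2·u) du = -(2·u^2 + 2·u + 1)·e^(-2·u)/4, the numerator is ≈ 0.014108 and the denominator is 1/4.
This works out to P = 0.05643.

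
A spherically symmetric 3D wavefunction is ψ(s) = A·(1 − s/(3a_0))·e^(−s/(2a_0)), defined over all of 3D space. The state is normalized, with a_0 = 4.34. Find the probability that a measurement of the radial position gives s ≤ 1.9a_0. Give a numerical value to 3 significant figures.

P ≈ 0.313

With dV = 4πs²ds, the probability is ∫|ψ|² dV over s ≤ 1.9a_0.
A² is fixed by ∫₀^∞ 4πs²|ψ|² ds = 1, i.e. A² = (8·π·a_0^3/3)^(−1).
Substituting u = s/a_0, A², 4π and the length scale all cancel in the ratio: P = ∫_{0}^{1.9} u^2·(1 - u/3)^2·e^(-u) du / ∫_{0}^{∞} u^2·(1 - u/3)^2·e^(-u) du.
With ∫ u^2·(1 - u/3)^2·e^(-u) du = (-u^4 + 2·u^3 - 3·u^2 - 6·u - 6)·e^(-u)/9 + C, the region integral is ≈ 0.20892 and the full one is 2/3.
This evaluates to P = 0.3134.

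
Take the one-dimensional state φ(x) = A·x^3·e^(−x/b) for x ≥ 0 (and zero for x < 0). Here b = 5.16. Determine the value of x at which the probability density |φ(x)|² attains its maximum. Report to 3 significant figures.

x ≈ 15.5

Set d/dx [|φ(x)|²] = 0 and solve for x > 0.
Solving yields x = 3·b.
With b = 5.16, the most probable position is 15.48.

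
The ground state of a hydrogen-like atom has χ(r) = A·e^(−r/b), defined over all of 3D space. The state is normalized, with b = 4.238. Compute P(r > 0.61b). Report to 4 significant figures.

P ≈ 0.8751

P = ∫ |χ|² 4πr² dr over r > 0.61b.
Normalization gives A² = 1/(π·b^3).
Substituting u = r/b, A², 4π and the length scale all cancel in the ratio: P = ∫_{0.61}^{∞} u^2·e^(-2·u) du / ∫_{0}^{∞} u^2·e^(-2·u) du.
An antiderivative of u^2·e^(-2·u) is -(2·u^2 + 2·u + 1)·e^(-2·u)/4; evaluating from 0.61 to ∞ gives ≈ 0.218780, while the full integral is 1/4.
The region integral divided by the full integral gives P = 0.87512.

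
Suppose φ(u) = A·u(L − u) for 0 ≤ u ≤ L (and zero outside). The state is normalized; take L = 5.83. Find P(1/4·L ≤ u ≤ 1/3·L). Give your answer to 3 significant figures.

P ≈ 0.106

P = ∫_{1/4·L}^{1/3·L} |φ(u)|² du.
With A² fixed by ∫|φ|² = 1, i.e. A² = (L^5/30)^(−1), substitute and integrate.
Let t = u/L; then A² and the length scale cancel, so P = ∫_{1/4}^{1/3} t^2·(1 - t)^2 dt ÷ ∫_{0}^{1} t^2·(1 - t)^2 dt.
Using ∫ t^2·(1 - t)^2 dt = t^3·(6·t^2 - 15·t + 10)/30, the numerator is ≈ 0.0035454 and the denominator is 1/30.
Evaluating gives P = 0.1064.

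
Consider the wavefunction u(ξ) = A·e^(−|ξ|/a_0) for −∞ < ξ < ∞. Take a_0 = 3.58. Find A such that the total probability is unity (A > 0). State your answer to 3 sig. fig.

A ≈ 0.529

The normalization condition is ∫|u|² dξ = 1 from −∞ to ∞.
Using ∫₀^∞ ξⁿ e^(−αξ) dξ = n!/αⁿ⁺¹, carrying out the integral gives A² · a_0.
So A² = (a_0)^(−1).
With a_0 = 3.58: A² = 0.2793 and A = 0.5285.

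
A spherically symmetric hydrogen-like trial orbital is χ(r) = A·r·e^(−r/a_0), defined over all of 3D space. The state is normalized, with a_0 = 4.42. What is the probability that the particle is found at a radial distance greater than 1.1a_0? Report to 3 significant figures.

P = ∫ |χ|² 4πr² dr over r > 1.1a_0.
Normalization gives A² = 1/(3·π·a_0^5).
Substituting u = r/a_0, A², 4π and the length scale all cancel in the ratio: P = ∫_{1.1}^{∞} u^4·e^(-2·u) du / ∫_{0}^{∞} u^4·e^(-2·u) du.
Using ∫ u^4·e^(-2·u) du = -(u^4/2 + u^3 + 3·u^2/2 + 3·u/2 + 3/4)·e^(-2·u), the numerator is ≈ 0.69563 and the denominator is 3/4.
Taking the ratio yields P = 0.9275.

P ≈ 0.928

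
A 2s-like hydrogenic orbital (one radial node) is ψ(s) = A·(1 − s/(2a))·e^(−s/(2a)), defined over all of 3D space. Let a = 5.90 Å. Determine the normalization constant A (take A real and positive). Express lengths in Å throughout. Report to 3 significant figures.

Normalization requires ∫|ψ|² 4πs² ds = 1, integrated from 0 to ∞.
In 3D with spherical symmetry the volume element is 4πs² ds.
With ∫₀^∞ s^4 e^(−αs) ds = 4!/α^5, ∫|ψ|² 4πs² ds = A²·(8·π·a^3).
Substituting a = 5.90 gives A² = 0.0001937, so A = 0.01392.

A ≈ 0.0139 Å^(-3/2)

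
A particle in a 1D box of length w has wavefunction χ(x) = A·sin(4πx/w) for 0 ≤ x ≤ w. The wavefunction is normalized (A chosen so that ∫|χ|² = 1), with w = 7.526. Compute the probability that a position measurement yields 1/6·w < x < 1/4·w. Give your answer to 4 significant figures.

The probability is P = ∫ |χ|² dx over [1/6·w, 1/4·w].
With A² fixed by ∫|χ|² = 1, i.e. A² = (w/2)^(−1), substitute and integrate.
Let u = x/w; then A² and the length scale cancel, so P = ∫_{1/6}^{1/4} sin(4·π·u)^2 du ÷ ∫_{0}^{1} sin(4·π·u)^2 du.
Using ∫ sin(4·π·u)^2 du = u/2 - sin(4·π·u)·cos(4·π·u)/(8·π), the numerator is -√(3)/(32·π) + 1/24 and the denominator is 1/2.
The result is P = (-√(3)/16 + π/12)/π.

P ≈ 0.04888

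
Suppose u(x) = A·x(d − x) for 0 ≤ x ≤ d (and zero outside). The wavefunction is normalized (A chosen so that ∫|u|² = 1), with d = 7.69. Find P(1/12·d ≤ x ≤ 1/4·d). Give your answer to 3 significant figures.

|u|² is the probability density, so P = ∫_{1/12·d}^{1/4·d} |u|² dx.
With A² fixed by ∫|u|² = 1, i.e. A² = (d^5/30)^(−1), substitute and integrate.
In terms of t = x/d (A² and the length scale cancel between numerator and denominator), P = [∫_{1/12}^{1/4} t^2·(1 - t)^2 dt] / [∫_{0}^{1} t^2·(1 - t)^2 dt].
Using ∫ t^2·(1 - t)^2 dt = t^3·(6·t^2 - 15·t + 10)/30, the numerator is ≈ 0.0032809 and the denominator is 1/30.
Evaluating gives P = 0.09843.

P ≈ 0.0984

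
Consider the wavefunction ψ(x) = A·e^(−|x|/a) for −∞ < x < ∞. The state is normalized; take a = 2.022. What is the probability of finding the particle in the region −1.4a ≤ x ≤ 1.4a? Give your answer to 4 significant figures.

|ψ|² is the probability density, so P = ∫_{−1.4a}^{1.4a} |ψ|² dx.
Since A² = 1/(a), this is the region integral divided by the full normalization integral.
Both integrals are even about x = 0, so only the x ≥ 0 halves are needed (the factors of 2 cancel). In terms of u = x/a (A² and the length scale cancel between numerator and denominator), P = [∫_{0}^{1.4} e^(-2·u) du] / [∫_{0}^{∞} e^(-2·u) du].
An antiderivative of e^(-2·u) is -e^(-2·u)/2; evaluating from 0 to 1.4 gives 1/2 - e^(-14/5)/2, while the full integral is 1/2.
This works out to P = 0.93919.

P ≈ 0.9392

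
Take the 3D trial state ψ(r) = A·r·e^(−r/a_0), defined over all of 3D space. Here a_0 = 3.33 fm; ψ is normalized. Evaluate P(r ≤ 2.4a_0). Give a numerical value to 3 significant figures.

P ≈ 0.524

With dV = 4πr²dr, the probability is ∫|ψ|² dV over r ≤ 2.4a_0.
A² is fixed by ∫₀^∞ 4πr²|ψ|² dr = 1, i.e. A² = (3·π·a_0^5)^(−1).
Substituting u = r/a_0, A², 4π and the length scale all cancel in the ratio: P = ∫_{0}^{2.4} u^4·e^(-2·u) du / ∫_{0}^{∞} u^4·e^(-2·u) du.
An antiderivative of u^4·e^(-2·u) is -(u^4/2 + u^3 + 3·u^2/2 + 3·u/2 + 3/4)·e^(-2·u); evaluating from 0 to 2.4 gives ≈ 0.39281, while the full integral is 3/4.
The region integral divided by the full integral gives P = 0.5237.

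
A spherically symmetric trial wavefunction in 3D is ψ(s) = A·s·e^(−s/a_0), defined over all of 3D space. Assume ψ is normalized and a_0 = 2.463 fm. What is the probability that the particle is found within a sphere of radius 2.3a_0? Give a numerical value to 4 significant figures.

P ≈ 0.4868

P = ∫ |ψ|² 4πs² ds over s ≤ 2.3a_0.
The full normalization integral is A²·[3·π·a_0^5] = 1, fixing A².
In terms of u = s/a_0 (A², 4π and the length scale all cancel between numerator and denominator), P = [∫_{0}^{2.3} u^4·e^(-2·u) du] / [∫_{0}^{∞} u^4·e^(-2·u) du].
Using ∫ u^4·e^(-2·u) du = -(u^4/2 + u^3 + 3·u^2/2 + 3·u/2 + 3/4)·e^(-2·u), the numerator is ≈ 0.365074 and the denominator is 3/4.
This evaluates to P = 0.48677.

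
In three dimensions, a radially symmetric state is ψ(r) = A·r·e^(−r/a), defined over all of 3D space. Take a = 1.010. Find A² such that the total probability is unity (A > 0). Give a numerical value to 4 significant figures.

A^2 ≈ 0.1010

The normalization condition is ∫|ψ|² 4πr² dr = 1 from 0 to ∞.
∫|ψ|² 4πr² dr = A²·(3·π·a^5).
With a = 1.010: A² = 0.10095 and A = 0.31773.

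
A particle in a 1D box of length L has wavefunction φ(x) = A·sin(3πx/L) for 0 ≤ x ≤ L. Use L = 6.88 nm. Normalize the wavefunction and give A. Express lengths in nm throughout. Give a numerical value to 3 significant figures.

A ≈ 0.539 nm^(-1/2)

Normalization requires ∫|φ|² dx = 1, integrated from 0 to L.
Using sin²θ = (1 − cos 2θ)/2, carrying out the integral gives A² · L/2.
So A² = (L/2)^(−1).
Substituting L = 6.88 gives A² = 0.2907, so A = 0.5392.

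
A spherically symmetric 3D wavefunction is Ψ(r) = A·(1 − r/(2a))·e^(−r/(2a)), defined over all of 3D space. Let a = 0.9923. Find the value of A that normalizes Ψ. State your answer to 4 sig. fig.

A ≈ 0.2018

Normalization requires ∫|Ψ|² 4πr² dr = 1, integrated from 0 to ∞.
Recall ∫₀^∞ r^m e^(−r/β) dr = m!·β^(m+1), ∫|Ψ|² 4πr² dr = A²·(8·π·a^3).
Setting this equal to 1 gives A² = 1/(8·π·a^3).
Plugging in a = 0.9923 yields A = 0.20180.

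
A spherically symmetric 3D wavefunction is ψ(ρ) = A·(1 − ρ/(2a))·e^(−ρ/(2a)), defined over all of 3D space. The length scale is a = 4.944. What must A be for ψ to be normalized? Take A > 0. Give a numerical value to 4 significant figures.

A ≈ 0.01815

We need A² ∫|f|² 4πρ² dρ = 1, taking the integral from 0 to ∞.
In 3D with spherical symmetry the volume element is 4πρ² dρ.
∫|ψ|² 4πρ² dρ = A²·(8·π·a^3).
So A² = (8·π·a^3)^(−1).
Substituting a = 4.944 gives A² = 0.00032925, so A = 0.018145.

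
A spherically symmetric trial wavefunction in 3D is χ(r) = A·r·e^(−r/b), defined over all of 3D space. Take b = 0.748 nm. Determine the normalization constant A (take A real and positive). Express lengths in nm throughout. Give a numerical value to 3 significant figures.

The normalization condition is ∫|χ|² 4πr² dr = 1 from 0 to ∞.
(Spherical symmetry: dV = 4πr² dr.)
∫|χ|² 4πr² dr = A²·(3·π·b^5).
With b = 0.748: A² = 0.4531 and A = 0.6731.

A ≈ 0.673 nm^(-5/2)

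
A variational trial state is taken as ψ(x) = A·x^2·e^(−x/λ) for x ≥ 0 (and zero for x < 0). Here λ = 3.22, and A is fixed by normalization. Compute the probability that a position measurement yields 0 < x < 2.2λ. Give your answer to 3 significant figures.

P ≈ 0.449

The probability is P = ∫ |ψ|² dx over [0, 2.2λ].
With A² fixed by ∫|ψ|² = 1, i.e. A² = (3·λ^5/4)^(−1), substitute and integrate.
Let u = x/λ; then A² and the length scale cancel, so P = ∫_{0}^{2.2} u^4·e^(-2·u) du ÷ ∫_{0}^{∞} u^4·e^(-2·u) du.
Using ∫ u^4·e^(-2·u) du = -(u^4/2 + u^3 + 3·u^2/2 + 3·u/2 + 3/4)·e^(-2·u), the numerator is ≈ 0.33661 and the denominator is 3/4.
Taking the ratio, P = 0.4488.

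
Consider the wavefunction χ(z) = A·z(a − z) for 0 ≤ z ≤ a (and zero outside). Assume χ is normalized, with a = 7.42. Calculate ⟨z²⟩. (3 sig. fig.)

⟨z^2⟩ ≈ 15.7

By definition ⟨z²⟩ = ∫ z^2 |χ(z)|² dz.
Evaluating both integrals, ⟨z²⟩ = 2·a^2/7.
Putting a = 7.42 gives 15.73.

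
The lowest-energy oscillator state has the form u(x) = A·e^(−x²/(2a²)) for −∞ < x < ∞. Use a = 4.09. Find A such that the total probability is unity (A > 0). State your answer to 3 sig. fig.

A ≈ 0.371

Require ∫ |u|² dx = 1 over the whole domain.
Carrying out the integral gives A² · √(π)·a.
Setting this equal to 1 gives A² = 1/(√(π)·a).
With a = 4.09: A² = 0.1379 and A = 0.3714.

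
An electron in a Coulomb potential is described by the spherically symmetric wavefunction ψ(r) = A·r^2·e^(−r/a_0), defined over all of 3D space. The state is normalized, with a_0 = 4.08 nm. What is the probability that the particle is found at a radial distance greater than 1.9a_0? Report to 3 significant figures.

With dV = 4πr²dr, the probability is ∫|ψ|² dV over r > 1.9a_0.
A² is fixed by ∫₀^∞ 4πr²|ψ|² dr = 1, i.e. A² = (45·π·a_0^7/2)^(−1).
Substituting u = r/a_0, A², 4π and the length scale all cancel in the ratio: P = ∫_{1.9}^{∞} u^6·e^(-2·u) du / ∫_{0}^{∞} u^6·e^(-2·u) du.
With ∫ u^6·e^(-2·u) du = -(4·u^6 + 12·u^5 + 30·u^4 + 60·u^3 + 90·u^2 + 90·u + 45)·e^(-2·u)/8 + C, the region integral is ≈ 5.1137 and the full one is 45/8.
Taking the ratio yields P = 0.9091.

P ≈ 0.909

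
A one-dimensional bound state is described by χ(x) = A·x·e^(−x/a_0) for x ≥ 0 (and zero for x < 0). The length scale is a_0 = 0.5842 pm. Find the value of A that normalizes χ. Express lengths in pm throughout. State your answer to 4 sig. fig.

A ≈ 4.479 pm^(-3/2)

The normalization condition is ∫|χ|² dx = 1 from 0 to ∞.
With χ = A·x·e^(−x/a_0), the integral evaluates to A²·[a_0^3/4].
So A² = (a_0^3/4)^(−1).
Substituting a_0 = 0.5842 gives A² = 20.062, so A = 4.4791.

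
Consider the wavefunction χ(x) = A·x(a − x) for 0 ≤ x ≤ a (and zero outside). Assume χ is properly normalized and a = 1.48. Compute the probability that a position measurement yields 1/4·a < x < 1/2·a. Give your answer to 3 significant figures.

|χ|² is the probability density, so P = ∫_{1/4·a}^{1/2·a} |χ|² dx.
Since A² = 1/(a^5/30), this is the region integral divided by the full normalization integral.
In terms of u = x/a (A² and the length scale cancel between numerator and denominator), P = [∫_{1/4}^{1/2} u^2·(1 - u)^2 du] / [∫_{0}^{1} u^2·(1 - u)^2 du].
With ∫ u^2·(1 - u)^2 du = u^3·(6·u^2 - 15·u + 10)/30 + C, the region integral is ≈ 0.013216 and the full one is 1/30.
The result is P = 203/512.

P ≈ 0.396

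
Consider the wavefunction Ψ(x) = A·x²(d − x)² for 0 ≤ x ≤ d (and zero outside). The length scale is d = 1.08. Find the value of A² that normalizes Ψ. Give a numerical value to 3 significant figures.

A^2 ≈ 315

The normalization condition is ∫|Ψ|² dx = 1 from 0 to d.
Expanding the polynomial and integrating term by term, carrying out the integral gives A² · d^9/630.
So A² = (d^9/630)^(−1).
Substituting d = 1.08 gives A² = 315.2, so A = 17.75.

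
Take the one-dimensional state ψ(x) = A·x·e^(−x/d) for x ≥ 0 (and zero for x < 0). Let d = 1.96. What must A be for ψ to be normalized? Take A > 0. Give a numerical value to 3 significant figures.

We need A² ∫|f|² dx = 1, taking the integral from 0 to ∞.
With ∫₀^∞ x^2 e^(−αx) dx = 2!/α^3, with ψ = A·x·e^(−x/d), the integral evaluates to A²·[d^3/4].
Hence A² = 1/[d^3/4].
Plugging in d = 1.96 yields A = 0.7289.

A ≈ 0.729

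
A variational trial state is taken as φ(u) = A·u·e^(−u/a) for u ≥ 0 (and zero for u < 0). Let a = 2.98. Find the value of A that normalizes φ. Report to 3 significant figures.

A ≈ 0.389

Require ∫ |φ|² du = 1 over the whole domain.
The integral (without the A² prefactor) comes out to a^3/4.
Hence A² = 1/[a^3/4].
Substituting a = 2.98 gives A² = 0.1512, so A = 0.3888.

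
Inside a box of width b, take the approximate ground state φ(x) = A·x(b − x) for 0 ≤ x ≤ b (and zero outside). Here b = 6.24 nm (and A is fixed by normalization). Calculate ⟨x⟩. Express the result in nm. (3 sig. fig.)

⟨x⟩ = ∫ x |φ|² dx over the full domain.
Evaluating both integrals, ⟨x⟩ = b/2.
With b = 6.24, ⟨x⟩ = 3.120.

⟨x⟩ ≈ 3.12 nm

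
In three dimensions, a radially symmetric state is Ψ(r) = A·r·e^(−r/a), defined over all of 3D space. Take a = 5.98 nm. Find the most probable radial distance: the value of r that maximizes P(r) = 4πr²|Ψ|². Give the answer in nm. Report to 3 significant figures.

Set d/dr [P(r) = 4πr²|Ψ|²] = 0 and solve for r > 0.
Solving yields r = 2·a.
With a = 5.98, the most probable radial distance is 11.96 nm.

r ≈ 12.0 nm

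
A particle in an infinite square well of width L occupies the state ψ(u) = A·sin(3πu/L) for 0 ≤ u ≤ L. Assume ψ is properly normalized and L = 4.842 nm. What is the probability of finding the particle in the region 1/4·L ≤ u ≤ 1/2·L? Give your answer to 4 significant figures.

P ≈ 0.1969

P = ∫_{1/4·L}^{1/2·L} |ψ(u)|² du.
Since A² = 1/(L/2), this is the region integral divided by the full normalization integral.
Let t = u/L; then A² and the length scale cancel, so P = ∫_{1/4}^{1/2} sin(3·π·t)^2 dt ÷ ∫_{0}^{1} sin(3·π·t)^2 dt.
An antiderivative of sin(3·π·t)^2 is t/2 - sin(6·π·t)/(12·π); evaluating from 1/4 to 1/2 gives 1/8 - 1/(12·π), while the full integral is 1/2.
Evaluating gives P = (-2 + 3·π)/(12·π).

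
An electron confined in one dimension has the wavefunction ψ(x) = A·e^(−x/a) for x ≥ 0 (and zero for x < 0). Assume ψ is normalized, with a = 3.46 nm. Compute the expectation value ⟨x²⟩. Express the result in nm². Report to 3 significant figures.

By definition ⟨x²⟩ = ∫ x^2 |ψ(x)|² dx.
Using ∫₀^∞ xⁿ e^(−αx) dx = n!/αⁿ⁺¹, the ratio of the moment integral to the normalization integral gives ⟨x²⟩ = a^2/2.
Putting a = 3.46 gives 5.986.

⟨x^2⟩ ≈ 5.99 nm^2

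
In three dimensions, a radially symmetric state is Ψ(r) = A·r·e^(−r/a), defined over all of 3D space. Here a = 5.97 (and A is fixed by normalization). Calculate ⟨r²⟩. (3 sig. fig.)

⟨r²⟩ = ∫ r^2 |Ψ|² 4πr² dr over the full domain.
The ratio of the moment integral to the normalization integral gives ⟨r²⟩ = 15·a^2/2.
Putting a = 5.97 gives 267.3.

⟨r^2⟩ ≈ 267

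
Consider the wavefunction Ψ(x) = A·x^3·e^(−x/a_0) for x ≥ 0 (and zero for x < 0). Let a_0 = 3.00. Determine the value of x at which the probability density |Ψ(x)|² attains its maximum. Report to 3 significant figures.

x ≈ 9.00

Differentiate |Ψ(x)|² with respect to x and set to zero.
Solving yields x = 3·a_0.
With a_0 = 3.00, the most probable position is 9.000.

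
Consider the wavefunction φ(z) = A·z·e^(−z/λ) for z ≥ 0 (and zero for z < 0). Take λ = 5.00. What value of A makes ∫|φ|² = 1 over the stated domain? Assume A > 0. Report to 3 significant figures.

Require ∫ |φ|² dz = 1 over the whole domain.
Using ∫₀^∞ zⁿ e^(−αz) dz = n!/αⁿ⁺¹, ∫|φ|² dz = A²·(λ^3/4).
Plugging in λ = 5.00 yields A = 0.1789.

A ≈ 0.179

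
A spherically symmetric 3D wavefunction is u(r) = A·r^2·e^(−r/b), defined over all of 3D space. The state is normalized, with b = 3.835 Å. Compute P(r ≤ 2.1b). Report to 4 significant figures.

P = ∫ |u|² 4πr² dr over r ≤ 2.1b.
The full normalization integral is A²·[45·π·b^7/2] = 1, fixing A².
Let t = r/b; then A², 4π and the length scale all cancel, so P = ∫_{0}^{2.1} t^6·e^(-2·t) dt ÷ ∫_{0}^{∞} t^6·e^(-2·t) dt.
Using ∫ t^6·e^(-2·t) dt = -(4·t^6 + 12·t^5 + 30·t^4 + 60·t^3 + 90·t^2 + 90·t + 45)·e^(-2·t)/8, the numerator is ≈ 0.745515 and the denominator is 45/8.
This evaluates to P = 0.13254.

P ≈ 0.1325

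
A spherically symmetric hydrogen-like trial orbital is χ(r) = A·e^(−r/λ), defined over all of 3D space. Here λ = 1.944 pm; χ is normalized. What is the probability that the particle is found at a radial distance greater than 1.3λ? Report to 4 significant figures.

P ≈ 0.5184

Integrate the radial probability density 4πr²|χ|² over r > 1.3λ.
The full normalization integral is A²·[π·λ^3] = 1, fixing A².
Substituting u = r/λ, A², 4π and the length scale all cancel in the ratio: P = ∫_{1.3}^{∞} u^2·e^(-2·u) du / ∫_{0}^{∞} u^2·e^(-2·u) du.
An antiderivative of u^2·e^(-2·u) is -(2·u^2 + 2·u + 1)·e^(-2·u)/4; evaluating from 1.3 to ∞ gives 349·e^(-13/5)/200, while the full integral is 1/4.
The region integral divided by the full integral gives P = 0.51843.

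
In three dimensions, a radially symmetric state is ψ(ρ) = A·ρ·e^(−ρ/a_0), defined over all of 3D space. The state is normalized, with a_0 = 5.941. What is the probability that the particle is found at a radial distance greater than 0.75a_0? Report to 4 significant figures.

P ≈ 0.9814

With dV = 4πρ²dρ, the probability is ∫|ψ|² dV over ρ > 0.75a_0.
The full normalization integral is A²·[3·π·a_0^5] = 1, fixing A².
Let u = ρ/a_0; then A², 4π and the length scale all cancel, so P = ∫_{0.75}^{∞} u^4·e^(-2·u) du ÷ ∫_{0}^{∞} u^4·e^(-2·u) du.
Using ∫ u^4·e^(-2·u) du = -(u^4/2 + u^3 + 3·u^2/2 + 3·u/2 + 3/4)·e^(-2·u), the numerator is 1689·e^(-3/2)/512 and the denominator is 3/4.
Taking the ratio yields P = 0.98142.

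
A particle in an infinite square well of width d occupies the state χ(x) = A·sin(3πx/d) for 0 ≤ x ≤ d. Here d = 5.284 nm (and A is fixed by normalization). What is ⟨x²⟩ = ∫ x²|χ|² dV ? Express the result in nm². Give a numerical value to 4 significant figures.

⟨x²⟩ = ∫ x^2 |χ|² dx over the full domain.
Using sin²θ = (1 − cos 2θ)/2, evaluating both integrals, ⟨x²⟩ = -d^2/(18·π^2) + d^2/3.
With d = 5.284, ⟨x^2⟩ = 9.1497.

⟨x^2⟩ ≈ 9.150 nm^2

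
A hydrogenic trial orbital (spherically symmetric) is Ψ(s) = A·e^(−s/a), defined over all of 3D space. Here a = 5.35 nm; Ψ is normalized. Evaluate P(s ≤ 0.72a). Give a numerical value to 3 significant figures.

P ≈ 0.176

With dV = 4πs²ds, the probability is ∫|Ψ|² dV over s ≤ 0.72a.
The full normalization integral is A²·[π·a^3] = 1, fixing A².
Substituting u = s/a, A², 4π and the length scale all cancel in the ratio: P = ∫_{0}^{0.72} u^2·e^(-2·u) du / ∫_{0}^{∞} u^2·e^(-2·u) du.
Using ∫ u^2·e^(-2·u) du = -(2·u^2 + 2·u + 1)·e^(-2·u)/4, the numerator is 1/4 - 2173·e^(-36/25)/2500 and the denominator is 1/4.
The region integral divided by the full integral gives P = 0.1762.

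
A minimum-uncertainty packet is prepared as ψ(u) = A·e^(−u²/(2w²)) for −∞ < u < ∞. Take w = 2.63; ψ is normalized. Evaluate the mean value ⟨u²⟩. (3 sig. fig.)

⟨u^2⟩ ≈ 3.46

⟨u²⟩ = ∫ u^2 |ψ|² du over the full domain.
Differentiating ∫e^(−αu²) du = √(π/α) under α to get the higher moments, since the A² factors cancel between numerator and denominator, ⟨u²⟩ = w^2/2.
With w = 2.63, ⟨u^2⟩ = 3.458.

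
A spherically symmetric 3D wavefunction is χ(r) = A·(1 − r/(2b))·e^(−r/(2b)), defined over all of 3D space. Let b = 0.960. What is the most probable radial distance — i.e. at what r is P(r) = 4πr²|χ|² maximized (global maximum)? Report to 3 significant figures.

r ≈ 5.03

Differentiate P(r) = 4πr²|χ|² with respect to r and set to zero.
Solving yields r = b·(√(5) + 3).
With b = 0.960, the most probable radial distance is 5.027.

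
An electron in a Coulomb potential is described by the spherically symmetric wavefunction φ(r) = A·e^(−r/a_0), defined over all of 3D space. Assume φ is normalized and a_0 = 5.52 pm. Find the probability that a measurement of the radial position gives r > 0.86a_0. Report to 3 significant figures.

P ≈ 0.752

P = ∫ |φ|² 4πr² dr over r > 0.86a_0.
The full normalization integral is A²·[π·a_0^3] = 1, fixing A².
Substituting u = r/a_0, A², 4π and the length scale all cancel in the ratio: P = ∫_{0.86}^{∞} u^2·e^(-2·u) du / ∫_{0}^{∞} u^2·e^(-2·u) du.
An antiderivative of u^2·e^(-2·u) is -(2·u^2 + 2·u + 1)·e^(-2·u)/4; evaluating from 0.86 to ∞ gives 5249·e^(-43/25)/5000, while the full integral is 1/4.
The region integral divided by the full integral gives P = 0.7519.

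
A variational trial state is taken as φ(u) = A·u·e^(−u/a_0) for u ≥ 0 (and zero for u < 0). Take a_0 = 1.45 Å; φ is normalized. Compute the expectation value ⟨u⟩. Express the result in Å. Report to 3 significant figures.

⟨u⟩ ≈ 2.18 Å

The expectation value is the |φ|²-weighted average of u: ∫ u|φ|² du.
Using ∫₀^∞ uⁿ e^(−αu) du = n!/αⁿ⁺¹, the ratio of the moment integral to the normalization integral gives ⟨u⟩ = 3·a_0/2.
With a_0 = 1.45, ⟨u⟩ = 2.175.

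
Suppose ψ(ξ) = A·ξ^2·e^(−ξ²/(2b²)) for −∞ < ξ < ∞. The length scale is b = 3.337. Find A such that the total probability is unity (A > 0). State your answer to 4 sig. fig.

The normalization condition is ∫|ψ|² dξ = 1 from −∞ to ∞.
With ∫_{−∞}^{∞} ξ^(2m) e^(−αξ²) dξ = (2m−1)!!·√π / (2^m α^(m+1/2)), ∫|ψ|² dξ = A²·(3·√(π)·b^5/4).
Substituting b = 3.337 gives A² = 0.0018180, so A = 0.042637.

A ≈ 0.04264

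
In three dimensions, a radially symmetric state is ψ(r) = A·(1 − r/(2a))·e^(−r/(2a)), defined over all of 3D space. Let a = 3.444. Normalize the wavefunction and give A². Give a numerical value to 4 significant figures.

A^2 ≈ 0.0009740

We need A² ∫|f|² 4πr² dr = 1, taking the integral from 0 to ∞.
Carrying out the integral gives A² · 8·π·a^3.
With a = 3.444: A² = 0.00097403 and A = 0.031209.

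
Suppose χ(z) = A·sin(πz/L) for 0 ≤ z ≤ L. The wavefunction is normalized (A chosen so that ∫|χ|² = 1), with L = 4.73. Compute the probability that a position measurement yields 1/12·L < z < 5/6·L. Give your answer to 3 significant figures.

P ≈ 0.967

The probability is P = ∫ |χ|² dz over [1/12·L, 5/6·L].
With A² fixed by ∫|χ|² = 1, i.e. A² = (L/2)^(−1), substitute and integrate.
In terms of u = z/L (A² and the length scale cancel between numerator and denominator), P = [∫_{1/12}^{5/6} sin(π·u)^2 du] / [∫_{0}^{1} sin(π·u)^2 du].
Using ∫ sin(π·u)^2 du = u/2 - sin(2·π·u)/(4·π), the numerator is 1/(8·π) + √(3)/(8·π) + 3/8 and the denominator is 1/2.
This works out to P = (1 + √(3) + 3·π)/(4·π).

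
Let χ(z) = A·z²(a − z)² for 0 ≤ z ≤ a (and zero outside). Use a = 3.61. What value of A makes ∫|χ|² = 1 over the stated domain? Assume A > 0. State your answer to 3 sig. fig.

Require ∫ |χ|² dz = 1 over the whole domain.
Expanding the polynomial and integrating term by term, with χ = A·z²(a − z)², the integral evaluates to A²·[a^9/630].
Hence A² = 1/[a^9/630].
With a = 3.61: A² = 0.006050 and A = 0.07778.

A ≈ 0.0778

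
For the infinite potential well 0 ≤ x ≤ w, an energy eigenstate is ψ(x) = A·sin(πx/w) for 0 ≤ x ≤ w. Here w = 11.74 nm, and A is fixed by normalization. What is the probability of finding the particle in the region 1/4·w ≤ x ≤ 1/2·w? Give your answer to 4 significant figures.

P ≈ 0.4092

The probability is P = ∫ |ψ|² dx over [1/4·w, 1/2·w].
The normalization integral ∫|ψ|²dx over the whole domain equals w/2·A², and A² cancels in the ratio.
Let u = x/w; then A² and the length scale cancel, so P = ∫_{1/4}^{1/2} sin(π·u)^2 du ÷ ∫_{0}^{1} sin(π·u)^2 du.
An antiderivative of sin(π·u)^2 is u/2 - sin(2·π·u)/(4·π); evaluating from 1/4 to 1/2 gives 1/(4·π) + 1/8, while the full integral is 1/2.
Taking the ratio, P = (2 + π)/(4·π).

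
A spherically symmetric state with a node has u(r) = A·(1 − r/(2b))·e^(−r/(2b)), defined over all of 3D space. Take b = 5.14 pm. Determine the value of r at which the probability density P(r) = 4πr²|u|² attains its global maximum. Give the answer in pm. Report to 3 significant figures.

r ≈ 26.9 pm

Set d/dr [P(r) = 4πr²|u|²] = 0 and solve for r > 0.
This gives r = b·(√(5) + 3).
With b = 5.14, the most probable radial distance is 26.91 pm.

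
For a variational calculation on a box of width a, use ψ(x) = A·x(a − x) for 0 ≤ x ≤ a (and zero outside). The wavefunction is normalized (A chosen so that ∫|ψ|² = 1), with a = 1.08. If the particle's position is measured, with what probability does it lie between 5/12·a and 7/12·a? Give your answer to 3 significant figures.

|ψ|² is the probability density, so P = ∫_{5/12·a}^{7/12·a} |ψ|² dx.
The normalization integral ∫|ψ|²dx over the whole domain equals a^5/30·A², and A² cancels in the ratio.
In terms of u = x/a (A² and the length scale cancel between numerator and denominator), P = [∫_{5/12}^{7/12} u^2·(1 - u)^2 du] / [∫_{0}^{1} u^2·(1 - u)^2 du].
With ∫ u^2·(1 - u)^2 du = u^3·(6·u^2 - 15·u + 10)/30 + C, the region integral is ≈ 0.010225 and the full one is 1/30.
The result is P = 0.3068.

P ≈ 0.307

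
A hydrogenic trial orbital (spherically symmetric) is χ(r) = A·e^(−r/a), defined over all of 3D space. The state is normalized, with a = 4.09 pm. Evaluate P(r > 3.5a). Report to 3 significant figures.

P ≈ 0.0296

With dV = 4πr²dr, the probability is ∫|χ|² dV over r > 3.5a.
A² is fixed by ∫₀^∞ 4πr²|χ|² dr = 1, i.e. A² = (π·a^3)^(−1).
Substituting u = r/a, A², 4π and the length scale all cancel in the ratio: P = ∫_{3.5}^{∞} u^2·e^(-2·u) du / ∫_{0}^{∞} u^2·e^(-2·u) du.
An antiderivative of u^2·e^(-2·u) is -(2·u^2 + 2·u + 1)·e^(-2·u)/4; evaluating from 3.5 to ∞ gives 65·e^(-7)/8, while the full integral is 1/4.
The region integral divided by the full integral gives P = 0.02964.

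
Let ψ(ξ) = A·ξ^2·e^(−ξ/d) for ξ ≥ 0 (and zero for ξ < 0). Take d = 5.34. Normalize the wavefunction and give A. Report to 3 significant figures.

We need A² ∫|f|² dξ = 1, taking the integral from 0 to ∞.
Recall ∫₀^∞ ξ^m e^(−ξ/β) dξ = m!·β^(m+1), ∫|ψ|² dξ = A²·(3·d^5/4).
Hence A² = 1/[3·d^5/4].
Substituting d = 5.34 gives A² = 0.0003071, so A = 0.01752.

A ≈ 0.0175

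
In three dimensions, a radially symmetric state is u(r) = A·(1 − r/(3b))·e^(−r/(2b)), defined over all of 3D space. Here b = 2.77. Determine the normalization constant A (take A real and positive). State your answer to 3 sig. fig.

A ≈ 0.0749

Require ∫ |u|² 4πr² dr = 1 over the whole domain.
The angular integral contributes 4π, leaving ∫₀^∞ r²|u|² dr.
Using ∫₀^∞ rⁿ e^(−αr) dr = n!/αⁿ⁺¹, with u = A·(1 − r/(3b))·e^(−r/(2b)), the integral evaluates to A²·[8·π·b^3/3].
Setting this equal to 1 gives A² = 1/(8·π·b^3/3).
Substituting b = 2.77 gives A² = 0.005616, so A = 0.07494.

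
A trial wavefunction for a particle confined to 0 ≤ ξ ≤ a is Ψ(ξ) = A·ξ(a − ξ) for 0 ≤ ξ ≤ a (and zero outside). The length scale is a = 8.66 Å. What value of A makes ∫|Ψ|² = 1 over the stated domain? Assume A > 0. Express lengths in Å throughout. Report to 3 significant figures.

A ≈ 0.0248 Å^(-5/2)

Require ∫ |Ψ|² dξ = 1 over the whole domain.
Expanding the polynomial and integrating term by term, ∫|Ψ|² dξ = A²·(a^5/30).
Plugging in a = 8.66 yields A = 0.02482.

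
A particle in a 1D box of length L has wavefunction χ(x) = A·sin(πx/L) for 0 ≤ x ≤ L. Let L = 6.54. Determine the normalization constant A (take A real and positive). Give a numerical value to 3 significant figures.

A ≈ 0.553

We need A² ∫|f|² dx = 1, taking the integral from 0 to L.
Using sin²θ = (1 − cos 2θ)/2, with χ = A·sin(πx/L), the integral evaluates to A²·[L/2].
With L = 6.54: A² = 0.3058 and A = 0.5530.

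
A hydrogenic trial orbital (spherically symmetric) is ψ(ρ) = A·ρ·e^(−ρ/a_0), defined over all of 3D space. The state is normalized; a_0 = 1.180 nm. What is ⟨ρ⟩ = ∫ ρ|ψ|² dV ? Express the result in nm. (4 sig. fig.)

By definition ⟨ρ⟩ = ∫ ρ |ψ(ρ)|² 4πρ² dρ.
The ratio of the moment integral to the normalization integral gives ⟨ρ⟩ = 5·a_0/2.
With a_0 = 1.180, ⟨ρ⟩ = 2.9500.

⟨ρ⟩ ≈ 2.950 nm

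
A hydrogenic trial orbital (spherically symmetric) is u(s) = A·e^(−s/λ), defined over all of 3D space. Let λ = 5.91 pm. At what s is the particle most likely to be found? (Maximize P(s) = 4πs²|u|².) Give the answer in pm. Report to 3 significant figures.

s ≈ 5.91 pm

Differentiate P(s) = 4πs²|u|² with respect to s and set to zero.
Solving yields s = λ.
With λ = 5.91, the most probable radial distance is 5.910 pm.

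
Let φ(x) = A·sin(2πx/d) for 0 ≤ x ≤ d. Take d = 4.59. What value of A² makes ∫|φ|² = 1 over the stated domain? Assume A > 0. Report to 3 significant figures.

A^2 ≈ 0.436

Require ∫ |φ|² dx = 1 over the whole domain.
With ∫₀^d sin²(nπx/d) dx = d/2, with φ = A·sin(2πx/d), the integral evaluates to A²·[d/2].
So A² = (d/2)^(−1).
Plugging in d = 4.59 yields A = 0.6601.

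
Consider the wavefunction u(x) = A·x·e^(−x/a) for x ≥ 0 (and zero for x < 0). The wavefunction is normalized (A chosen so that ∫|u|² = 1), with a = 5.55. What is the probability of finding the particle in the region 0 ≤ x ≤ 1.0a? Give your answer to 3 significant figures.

|u|² is the probability density, so P = ∫_{0}^{1.0a} |u|² dx.
With A² fixed by ∫|u|² = 1, i.e. A² = (a^3/4)^(−1), substitute and integrate.
Substituting t = x/a, A² and the length scale cancel in the ratio: P = ∫_{0}^{1.0} t^2·e^(-2·t) dt / ∫_{0}^{∞} t^2·e^(-2·t) dt.
An antiderivative of t^2·e^(-2·t) is -(2·t^2 + 2·t + 1)·e^(-2·t)/4; evaluating from 0 to 1.0 gives 1/4 - 5·e^(-2)/4, while the full integral is 1/4.
Taking the ratio, P = 0.3233.

P ≈ 0.323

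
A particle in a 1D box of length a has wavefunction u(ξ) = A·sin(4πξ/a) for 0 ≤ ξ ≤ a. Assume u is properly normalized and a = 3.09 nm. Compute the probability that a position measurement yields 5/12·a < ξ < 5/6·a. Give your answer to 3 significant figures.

P = ∫_{5/12·a}^{5/6·a} |u(ξ)|² dξ.
With A² fixed by ∫|u|² = 1, i.e. A² = (a/2)^(−1), substitute and integrate.
Let t = ξ/a; then A² and the length scale cancel, so P = ∫_{5/12}^{5/6} sin(4·π·t)^2 dt ÷ ∫_{0}^{1} sin(4·π·t)^2 dt.
An antiderivative of sin(4·π·t)^2 is t/2 - sin(4·π·t)·cos(4·π·t)/(8·π); evaluating from 5/12 to 5/6 gives -√(3)/(16·π) + 5/24, while the full integral is 1/2.
The result is P = -√(3)/(8·π) + 5/12.

P ≈ 0.348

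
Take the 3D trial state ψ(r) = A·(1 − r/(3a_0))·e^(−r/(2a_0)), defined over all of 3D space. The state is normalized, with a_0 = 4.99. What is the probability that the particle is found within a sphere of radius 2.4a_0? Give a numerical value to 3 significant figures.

P = ∫ |ψ|² 4πr² dr over r ≤ 2.4a_0.
Normalization gives A² = 1/(8·π·a_0^3/3).
Substituting u = r/a_0, A², 4π and the length scale all cancel in the ratio: P = ∫_{0}^{2.4} u^2·(1 - u/3)^2·e^(-u) du / ∫_{0}^{∞} u^2·(1 - u/3)^2·e^(-u) du.
An antiderivative of u^2·(1 - u/3)^2·e^(-u) is (-u^4 + 2·u^3 - 3·u^2 - 6·u - 6)·e^(-u)/9; evaluating from 0 to 2.4 gives 2/3 - 9002·e^(-12/5)/1875, while the full integral is 2/3.
Taking the ratio yields P = 0.3467.

P ≈ 0.347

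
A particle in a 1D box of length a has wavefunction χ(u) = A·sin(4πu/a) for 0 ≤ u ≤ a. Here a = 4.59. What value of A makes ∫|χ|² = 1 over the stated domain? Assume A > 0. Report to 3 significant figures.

A ≈ 0.660

The normalization condition is ∫|χ|² du = 1 from 0 to a.
With ∫₀^a sin²(nπu/a) du = a/2, with χ = A·sin(4πu/a), the integral evaluates to A²·[a/2].
Hence A² = 1/[a/2].
Plugging in a = 4.59 yields A = 0.6601.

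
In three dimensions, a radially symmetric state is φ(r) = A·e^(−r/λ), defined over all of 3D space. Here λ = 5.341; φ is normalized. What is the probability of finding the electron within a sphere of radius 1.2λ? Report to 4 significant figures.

With dV = 4πr²dr, the probability is ∫|φ|² dV over r ≤ 1.2λ.
The full normalization integral is A²·[π·λ^3] = 1, fixing A².
Let u = r/λ; then A², 4π and the length scale all cancel, so P = ∫_{0}^{1.2} u^2·e^(-2·u) du ÷ ∫_{0}^{∞} u^2·e^(-2·u) du.
Using ∫ u^2·e^(-2·u) du = -(2·u^2 + 2·u + 1)·e^(-2·u)/4, the numerator is 1/4 - 157·e^(-12/5)/100 and the denominator is 1/4.
The region integral divided by the full integral gives P = 0.43029.

P ≈ 0.4303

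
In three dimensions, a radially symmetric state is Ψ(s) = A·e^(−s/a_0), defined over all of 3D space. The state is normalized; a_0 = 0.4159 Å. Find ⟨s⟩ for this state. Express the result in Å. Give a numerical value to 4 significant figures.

By definition ⟨s⟩ = ∫ s |Ψ(s)|² 4πs² ds.
Using ∫₀^∞ sⁿ e^(−αs) ds = n!/αⁿ⁺¹, evaluating both integrals, ⟨s⟩ = 3·a_0/2.
Putting a_0 = 0.4159 gives 0.62385.

⟨s⟩ ≈ 0.6239 Å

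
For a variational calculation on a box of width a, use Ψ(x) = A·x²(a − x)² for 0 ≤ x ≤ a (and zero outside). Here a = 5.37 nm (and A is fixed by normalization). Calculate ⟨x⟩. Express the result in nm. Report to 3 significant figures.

The expectation value is the |Ψ|²-weighted average of x: ∫ x|Ψ|² dx.
The ratio of the moment integral to the normalization integral gives ⟨x⟩ = a/2.
With a = 5.37, ⟨x⟩ = 2.685.

⟨x⟩ ≈ 2.69 nm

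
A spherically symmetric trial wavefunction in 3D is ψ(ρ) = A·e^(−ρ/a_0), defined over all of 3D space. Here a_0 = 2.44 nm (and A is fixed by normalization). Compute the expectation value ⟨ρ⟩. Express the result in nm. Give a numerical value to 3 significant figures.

By definition ⟨ρ⟩ = ∫ ρ |ψ(ρ)|² 4πρ² dρ.
With ∫₀^∞ ρ^3 e^(−αρ) dρ = 3!/α^4, since the A² factors cancel between numerator and denominator, ⟨ρ⟩ = 3·a_0/2.
With a_0 = 2.44, ⟨ρ⟩ = 3.660.

⟨ρ⟩ ≈ 3.66 nm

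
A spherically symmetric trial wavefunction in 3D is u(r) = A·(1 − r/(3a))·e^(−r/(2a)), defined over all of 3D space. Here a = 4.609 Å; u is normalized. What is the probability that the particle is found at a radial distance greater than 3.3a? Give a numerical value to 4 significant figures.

P ≈ 0.6466

P = ∫ |u|² 4πr² dr over r > 3.3a.
A² is fixed by ∫₀^∞ 4πr²|u|² dr = 1, i.e. A² = (8·π·a^3/3)^(−1).
Let t = r/a; then A², 4π and the length scale all cancel, so P = ∫_{3.3}^{∞} t^2·(1 - t/3)^2·e^(-t) dt ÷ ∫_{0}^{∞} t^2·(1 - t/3)^2·e^(-t) dt.
Using ∫ t^2·(1 - t/3)^2·e^(-t) dt = (-t^4 + 2·t^3 - 3·t^2 - 6·t - 6)·e^(-t)/9, the numerator is ≈ 0.431074 and the denominator is 2/3.
This evaluates to P = 0.64661.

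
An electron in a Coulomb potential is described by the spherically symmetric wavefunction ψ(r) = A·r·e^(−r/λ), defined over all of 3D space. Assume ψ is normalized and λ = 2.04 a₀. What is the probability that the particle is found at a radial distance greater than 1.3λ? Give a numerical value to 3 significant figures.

P ≈ 0.877

Integrate the radial probability density 4πr²|ψ|² over r > 1.3λ.
Normalization gives A² = 1/(3·π·λ^5).
Substituting u = r/λ, A², 4π and the length scale all cancel in the ratio: P = ∫_{1.3}^{∞} u^4·e^(-2·u) du / ∫_{0}^{∞} u^4·e^(-2·u) du.
With ∫ u^4·e^(-2·u) du = -(u^4/2 + u^3 + 3·u^2/2 + 3·u/2 + 3/4)·e^(-2·u) + C, the region integral is ≈ 0.65807 and the full one is 3/4.
The region integral divided by the full integral gives P = 0.8774.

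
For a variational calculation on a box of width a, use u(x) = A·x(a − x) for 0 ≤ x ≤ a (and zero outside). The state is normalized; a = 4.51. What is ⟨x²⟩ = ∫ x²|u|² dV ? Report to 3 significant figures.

⟨x^2⟩ ≈ 5.81

⟨x²⟩ = ∫ x^2 |u|² dx over the full domain.
Since the A² factors cancel between numerator and denominator, ⟨x²⟩ = 2·a^2/7.
With a = 4.51, ⟨x^2⟩ = 5.811.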